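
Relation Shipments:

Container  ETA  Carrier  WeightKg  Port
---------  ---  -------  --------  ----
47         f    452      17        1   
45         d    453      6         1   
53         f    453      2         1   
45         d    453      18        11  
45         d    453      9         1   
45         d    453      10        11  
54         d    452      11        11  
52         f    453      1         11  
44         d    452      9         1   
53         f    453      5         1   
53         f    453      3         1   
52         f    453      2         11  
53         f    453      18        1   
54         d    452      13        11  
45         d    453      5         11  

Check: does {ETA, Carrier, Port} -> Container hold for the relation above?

(ETA=f, Carrier=452, Port=1): 1 row → Container = 47 ✓
(ETA=d, Carrier=453, Port=1): 2 rows → Container = 45, 45 ✓
(ETA=f, Carrier=453, Port=1): 4 rows → Container = 53, 53, 53, 53 ✓
(ETA=d, Carrier=453, Port=11): 3 rows → Container = 45, 45, 45 ✓
(ETA=d, Carrier=452, Port=11): 2 rows → Container = 54, 54 ✓
(ETA=f, Carrier=453, Port=11): 2 rows → Container = 52, 52 ✓
(ETA=d, Carrier=452, Port=1): 1 row → Container = 44 ✓
Every {ETA, Carrier, Port} value is associated with a single Container value, so {ETA, Carrier, Port} -> Container holds.

Yes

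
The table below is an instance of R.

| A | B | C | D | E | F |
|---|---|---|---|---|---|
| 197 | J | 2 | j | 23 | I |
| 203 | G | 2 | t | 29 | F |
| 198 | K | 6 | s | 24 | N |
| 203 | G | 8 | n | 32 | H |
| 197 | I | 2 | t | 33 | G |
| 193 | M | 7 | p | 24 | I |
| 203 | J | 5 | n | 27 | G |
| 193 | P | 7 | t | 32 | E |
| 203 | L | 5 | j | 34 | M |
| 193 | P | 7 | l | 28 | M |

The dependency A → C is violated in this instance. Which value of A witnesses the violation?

203

A=197: 2 rows → C = 2, 2 ✓
A=203: 4 rows → C takes values {2, 8, 5} — violation
A=198: 1 row → C = 6 ✓
A=193: 3 rows → C = 7, 7, 7 ✓
The only A value with inconsistent C is A=203.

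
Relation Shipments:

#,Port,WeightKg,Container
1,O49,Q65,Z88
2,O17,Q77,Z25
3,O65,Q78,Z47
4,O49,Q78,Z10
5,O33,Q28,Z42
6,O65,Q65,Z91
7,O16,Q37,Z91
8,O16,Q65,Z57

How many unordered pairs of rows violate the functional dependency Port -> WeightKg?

3

Port=O49: violating pairs (1,4) — 1 pair.
Port=O65: violating pairs (3,6) — 1 pair.
Port=O16: violating pairs (7,8) — 1 pair.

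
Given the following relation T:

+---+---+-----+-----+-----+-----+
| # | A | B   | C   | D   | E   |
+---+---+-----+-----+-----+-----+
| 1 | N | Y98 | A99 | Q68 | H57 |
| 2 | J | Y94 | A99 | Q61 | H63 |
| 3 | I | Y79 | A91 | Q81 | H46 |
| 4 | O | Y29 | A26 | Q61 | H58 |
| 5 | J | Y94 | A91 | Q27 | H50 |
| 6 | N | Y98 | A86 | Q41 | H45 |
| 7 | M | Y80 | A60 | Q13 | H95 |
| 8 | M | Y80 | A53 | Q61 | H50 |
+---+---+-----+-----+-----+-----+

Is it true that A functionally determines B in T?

A=N: rows 1, 6 → B = Y98, Y98 ✓
A=J: rows 2, 5 → B = Y94, Y94 ✓
A=I: row 3 → B = Y79 ✓
A=O: row 4 → B = Y29 ✓
A=M: rows 7, 8 → B = Y80, Y80 ✓
Every A value is associated with a single B value, so A → B holds.

Yes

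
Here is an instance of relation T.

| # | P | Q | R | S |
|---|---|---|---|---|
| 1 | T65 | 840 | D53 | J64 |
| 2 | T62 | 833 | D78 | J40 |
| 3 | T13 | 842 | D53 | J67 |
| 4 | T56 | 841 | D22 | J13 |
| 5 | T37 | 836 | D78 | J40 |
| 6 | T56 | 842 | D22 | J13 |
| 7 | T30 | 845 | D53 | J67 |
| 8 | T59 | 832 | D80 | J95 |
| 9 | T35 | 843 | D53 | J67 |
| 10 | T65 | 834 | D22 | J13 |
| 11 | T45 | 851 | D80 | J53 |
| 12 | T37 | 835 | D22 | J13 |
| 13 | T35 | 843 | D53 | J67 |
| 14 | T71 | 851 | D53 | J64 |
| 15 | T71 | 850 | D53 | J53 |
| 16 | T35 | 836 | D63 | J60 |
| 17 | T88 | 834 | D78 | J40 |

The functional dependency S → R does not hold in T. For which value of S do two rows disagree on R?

S=J64: rows 1, 14 → R = D53, D53 ✓
S=J40: rows 2, 5, 17 → R = D78, D78, D78 ✓
S=J67: rows 3, 7, 9, 13 → R = D53, D53, D53, D53 ✓
S=J13: rows 4, 6, 10, 12 → R = D22, D22, D22, D22 ✓
S=J95: row 8 → R = D80 ✓
S=J53: rows 11, 15 → R takes values {D80, D53} — violation
S=J60: row 16 → R = D63 ✓
The only S value with inconsistent R is S=J53.

J53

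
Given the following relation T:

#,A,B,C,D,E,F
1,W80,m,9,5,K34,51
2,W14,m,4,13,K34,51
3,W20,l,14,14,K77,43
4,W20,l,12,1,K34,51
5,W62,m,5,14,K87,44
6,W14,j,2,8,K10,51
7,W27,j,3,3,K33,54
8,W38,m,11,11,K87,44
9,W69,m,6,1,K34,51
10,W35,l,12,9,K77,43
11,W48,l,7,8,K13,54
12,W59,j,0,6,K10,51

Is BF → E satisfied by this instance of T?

(B=m, F=51): rows 1, 2, 9 → E = K34, K34, K34 ✓
(B=l, F=43): rows 3, 10 → E = K77, K77 ✓
(B=l, F=51): row 4 → E = K34 ✓
(B=m, F=44): rows 5, 8 → E = K87, K87 ✓
(B=j, F=51): rows 6, 12 → E = K10, K10 ✓
(B=j, F=54): row 7 → E = K33 ✓
(B=l, F=54): row 11 → E = K13 ✓
Every BF value is associated with a single E value, so BF → E holds.

Yes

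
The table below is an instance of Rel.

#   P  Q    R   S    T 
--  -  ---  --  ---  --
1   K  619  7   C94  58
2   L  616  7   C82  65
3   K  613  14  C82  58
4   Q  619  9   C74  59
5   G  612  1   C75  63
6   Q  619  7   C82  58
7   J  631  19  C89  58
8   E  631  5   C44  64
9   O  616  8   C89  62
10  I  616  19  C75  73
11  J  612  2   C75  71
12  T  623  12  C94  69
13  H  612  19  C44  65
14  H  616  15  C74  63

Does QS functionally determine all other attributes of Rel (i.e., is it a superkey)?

No

Rows 5 and 11 have the same QS value (Q=612, S=C75) but are distinct tuples, so QS does not determine every attribute — not a superkey.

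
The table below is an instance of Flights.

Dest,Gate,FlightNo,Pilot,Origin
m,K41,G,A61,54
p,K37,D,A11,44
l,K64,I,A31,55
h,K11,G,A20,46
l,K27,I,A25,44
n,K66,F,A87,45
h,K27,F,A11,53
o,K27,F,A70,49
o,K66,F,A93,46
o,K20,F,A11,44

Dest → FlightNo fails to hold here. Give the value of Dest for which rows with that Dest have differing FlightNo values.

h

Dest=m: 1 row → FlightNo = G ✓
Dest=p: 1 row → FlightNo = D ✓
Dest=l: 2 rows → FlightNo = I, I ✓
Dest=h: 2 rows → FlightNo takes values {G, F} — violation
Dest=n: 1 row → FlightNo = F ✓
Dest=o: 3 rows → FlightNo = F, F, F ✓
The only Dest value with inconsistent FlightNo is Dest=h.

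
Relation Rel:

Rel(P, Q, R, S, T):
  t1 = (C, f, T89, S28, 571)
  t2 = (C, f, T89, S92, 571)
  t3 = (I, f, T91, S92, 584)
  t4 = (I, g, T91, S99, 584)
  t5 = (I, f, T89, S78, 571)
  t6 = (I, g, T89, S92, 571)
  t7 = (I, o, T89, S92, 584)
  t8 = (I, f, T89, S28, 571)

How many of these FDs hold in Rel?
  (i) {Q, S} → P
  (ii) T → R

0

(i) {Q, S} → P: (Q=f, S=S28): rows 1, 8 → P takes values {C, I} — violation; (Q=f, S=S92): rows 2, 3 → P takes values {C, I} — violation — fails.
(ii) T → R: T=584: rows 3, 4, 7 → R takes values {T91, T89} — violation — fails.
None of the 2 dependencies hold.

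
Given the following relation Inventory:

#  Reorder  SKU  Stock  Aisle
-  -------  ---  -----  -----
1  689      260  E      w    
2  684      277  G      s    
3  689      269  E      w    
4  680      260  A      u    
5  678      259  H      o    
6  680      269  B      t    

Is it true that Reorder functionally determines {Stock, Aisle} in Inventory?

No

Reorder=689: rows 1, 3 → {Stock,Aisle} = (E, w), (E, w) ✓
Reorder=684: row 2 → {Stock,Aisle} = (G, s) ✓
Reorder=680: rows 4, 6 → {Stock,Aisle} takes values {(A, u), (B, t)} — violation
Reorder=678: row 5 → {Stock,Aisle} = (H, o) ✓
Two rows agree on Reorder but differ on {Stock, Aisle}, so Reorder → {Stock, Aisle} does not hold.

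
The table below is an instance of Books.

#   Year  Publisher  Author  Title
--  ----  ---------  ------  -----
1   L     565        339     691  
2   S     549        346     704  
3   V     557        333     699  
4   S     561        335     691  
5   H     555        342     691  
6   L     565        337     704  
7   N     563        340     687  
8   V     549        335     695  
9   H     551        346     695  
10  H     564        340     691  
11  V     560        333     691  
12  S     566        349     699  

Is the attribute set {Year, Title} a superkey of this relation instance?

No

Rows 5 and 10 have the same {Year, Title} value (Year=H, Title=691) but are distinct tuples, so {Year, Title} does not determine every attribute — not a superkey.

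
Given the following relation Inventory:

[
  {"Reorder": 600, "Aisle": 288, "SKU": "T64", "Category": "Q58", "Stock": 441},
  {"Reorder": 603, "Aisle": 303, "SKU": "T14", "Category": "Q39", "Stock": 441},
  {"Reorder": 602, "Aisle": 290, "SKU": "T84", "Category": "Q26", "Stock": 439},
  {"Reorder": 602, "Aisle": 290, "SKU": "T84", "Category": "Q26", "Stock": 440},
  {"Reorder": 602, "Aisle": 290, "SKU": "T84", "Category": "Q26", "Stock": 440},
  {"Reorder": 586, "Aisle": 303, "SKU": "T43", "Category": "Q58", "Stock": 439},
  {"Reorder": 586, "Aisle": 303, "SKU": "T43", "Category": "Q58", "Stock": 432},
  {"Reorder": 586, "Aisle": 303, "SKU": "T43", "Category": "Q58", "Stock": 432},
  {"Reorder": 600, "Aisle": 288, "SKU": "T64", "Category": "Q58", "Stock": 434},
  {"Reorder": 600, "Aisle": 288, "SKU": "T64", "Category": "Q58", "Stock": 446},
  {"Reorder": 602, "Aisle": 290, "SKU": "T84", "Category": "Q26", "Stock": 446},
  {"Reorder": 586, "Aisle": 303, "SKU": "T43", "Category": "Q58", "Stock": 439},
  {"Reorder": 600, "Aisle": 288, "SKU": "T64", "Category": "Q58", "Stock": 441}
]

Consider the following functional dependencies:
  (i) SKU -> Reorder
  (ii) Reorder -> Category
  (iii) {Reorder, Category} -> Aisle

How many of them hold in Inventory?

(i) SKU -> Reorder: every LHS value maps to a single RHS value — holds.
(ii) Reorder -> Category: every LHS value maps to a single RHS value — holds.
(iii) {Reorder, Category} -> Aisle: every LHS value maps to a single RHS value — holds.
3 of the 3 dependencies hold.

3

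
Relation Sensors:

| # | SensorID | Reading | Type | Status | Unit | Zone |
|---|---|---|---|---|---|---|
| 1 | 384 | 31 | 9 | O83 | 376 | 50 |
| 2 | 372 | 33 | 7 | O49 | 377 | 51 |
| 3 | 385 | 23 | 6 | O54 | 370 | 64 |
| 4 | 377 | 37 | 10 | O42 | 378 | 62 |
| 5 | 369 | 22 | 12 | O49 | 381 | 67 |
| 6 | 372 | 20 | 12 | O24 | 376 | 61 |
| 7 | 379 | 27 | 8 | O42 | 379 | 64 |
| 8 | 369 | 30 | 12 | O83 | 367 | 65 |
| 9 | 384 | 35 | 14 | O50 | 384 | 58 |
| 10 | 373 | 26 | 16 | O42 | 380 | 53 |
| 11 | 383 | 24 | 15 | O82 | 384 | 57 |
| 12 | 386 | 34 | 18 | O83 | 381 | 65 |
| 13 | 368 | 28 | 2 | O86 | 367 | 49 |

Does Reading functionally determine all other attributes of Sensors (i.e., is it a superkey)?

Yes

All 13 rows have distinct Reading values, so Reading → (all attributes) holds and Reading is a superkey.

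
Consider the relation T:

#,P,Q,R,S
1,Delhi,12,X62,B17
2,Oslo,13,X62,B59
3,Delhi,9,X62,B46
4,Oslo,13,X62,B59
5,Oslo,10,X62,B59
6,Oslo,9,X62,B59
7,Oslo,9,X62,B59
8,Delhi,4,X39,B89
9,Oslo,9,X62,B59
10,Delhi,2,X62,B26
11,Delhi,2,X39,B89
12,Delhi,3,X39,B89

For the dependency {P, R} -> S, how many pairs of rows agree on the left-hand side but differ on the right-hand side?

3

(P=Delhi, R=X62): violating pairs (1,3), (1,10), (3,10) — 3 pairs.
(P=Oslo, R=X62): all 6 rows agree on S — 0 pairs.
(P=Delhi, R=X39): all 3 rows agree on S — 0 pairs.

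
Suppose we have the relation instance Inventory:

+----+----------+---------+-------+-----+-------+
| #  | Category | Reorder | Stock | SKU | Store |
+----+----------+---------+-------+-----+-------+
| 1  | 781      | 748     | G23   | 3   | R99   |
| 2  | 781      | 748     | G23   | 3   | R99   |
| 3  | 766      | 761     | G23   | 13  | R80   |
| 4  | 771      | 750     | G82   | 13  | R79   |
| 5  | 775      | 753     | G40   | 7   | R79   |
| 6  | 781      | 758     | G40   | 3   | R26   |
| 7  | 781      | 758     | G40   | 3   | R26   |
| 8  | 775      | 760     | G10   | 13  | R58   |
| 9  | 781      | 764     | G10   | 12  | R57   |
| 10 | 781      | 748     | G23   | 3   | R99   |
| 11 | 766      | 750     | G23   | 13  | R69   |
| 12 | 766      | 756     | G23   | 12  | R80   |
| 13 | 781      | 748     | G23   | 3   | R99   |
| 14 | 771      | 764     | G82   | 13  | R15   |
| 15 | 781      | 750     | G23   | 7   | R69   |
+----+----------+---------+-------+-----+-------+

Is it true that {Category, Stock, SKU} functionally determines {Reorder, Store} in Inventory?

No

(Category=781, Stock=G23, SKU=3): rows 1, 2, 10, 13 → {Reorder,Store} = (748, R99), (748, R99), (748, R99), (748, R99) ✓
(Category=766, Stock=G23, SKU=13): rows 3, 11 → {Reorder,Store} takes values {(761, R80), (750, R69)} — violation
(Category=771, Stock=G82, SKU=13): rows 4, 14 → {Reorder,Store} takes values {(750, R79), (764, R15)} — violation
(Category=775, Stock=G40, SKU=7): row 5 → {Reorder,Store} = (753, R79) ✓
(Category=781, Stock=G40, SKU=3): rows 6, 7 → {Reorder,Store} = (758, R26), (758, R26) ✓
(Category=775, Stock=G10, SKU=13): row 8 → {Reorder,Store} = (760, R58) ✓
(Category=781, Stock=G10, SKU=12): row 9 → {Reorder,Store} = (764, R57) ✓
(Category=766, Stock=G23, SKU=12): row 12 → {Reorder,Store} = (756, R80) ✓
(Category=781, Stock=G23, SKU=7): row 15 → {Reorder,Store} = (750, R69) ✓
Two rows agree on {Category, Stock, SKU} but differ on {Reorder, Store}, so {Category, Stock, SKU} -> {Reorder, Store} does not hold.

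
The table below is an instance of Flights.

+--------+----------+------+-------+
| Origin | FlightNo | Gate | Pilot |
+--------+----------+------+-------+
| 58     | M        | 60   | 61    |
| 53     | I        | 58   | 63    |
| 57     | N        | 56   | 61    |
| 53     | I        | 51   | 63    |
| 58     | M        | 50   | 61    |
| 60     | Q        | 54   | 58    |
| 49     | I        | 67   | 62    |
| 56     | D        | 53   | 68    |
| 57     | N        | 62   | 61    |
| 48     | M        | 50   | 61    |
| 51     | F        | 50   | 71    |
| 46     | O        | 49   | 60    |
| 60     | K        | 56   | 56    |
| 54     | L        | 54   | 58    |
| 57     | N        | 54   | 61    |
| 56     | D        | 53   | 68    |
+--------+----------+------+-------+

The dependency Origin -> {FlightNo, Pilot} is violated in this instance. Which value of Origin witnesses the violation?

60

Origin=58: 2 rows → {FlightNo,Pilot} = (M, 61), (M, 61) ✓
Origin=53: 2 rows → {FlightNo,Pilot} = (I, 63), (I, 63) ✓
Origin=57: 3 rows → {FlightNo,Pilot} = (N, 61), (N, 61), (N, 61) ✓
Origin=60: 2 rows → {FlightNo,Pilot} takes values {(Q, 58), (K, 56)} — violation
Origin=49: 1 row → {FlightNo,Pilot} = (I, 62) ✓
Origin=56: 2 rows → {FlightNo,Pilot} = (D, 68), (D, 68) ✓
Origin=48: 1 row → {FlightNo,Pilot} = (M, 61) ✓
Origin=51: 1 row → {FlightNo,Pilot} = (F, 71) ✓
Origin=46: 1 row → {FlightNo,Pilot} = (O, 60) ✓
Origin=54: 1 row → {FlightNo,Pilot} = (L, 58) ✓
The only Origin value with inconsistent RHS is Origin=60.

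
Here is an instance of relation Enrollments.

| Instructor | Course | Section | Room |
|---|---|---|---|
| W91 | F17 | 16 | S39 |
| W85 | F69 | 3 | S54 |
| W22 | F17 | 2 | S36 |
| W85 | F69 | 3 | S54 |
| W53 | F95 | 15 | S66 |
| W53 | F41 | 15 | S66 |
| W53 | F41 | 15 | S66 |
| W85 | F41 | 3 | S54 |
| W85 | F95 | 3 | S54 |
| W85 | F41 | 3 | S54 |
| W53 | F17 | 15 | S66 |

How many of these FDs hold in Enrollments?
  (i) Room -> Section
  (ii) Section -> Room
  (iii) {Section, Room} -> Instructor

3

(i) Room -> Section: every LHS value maps to a single RHS value — holds.
(ii) Section -> Room: every LHS value maps to a single RHS value — holds.
(iii) {Section, Room} -> Instructor: every LHS value maps to a single RHS value — holds.
3 of the 3 dependencies hold.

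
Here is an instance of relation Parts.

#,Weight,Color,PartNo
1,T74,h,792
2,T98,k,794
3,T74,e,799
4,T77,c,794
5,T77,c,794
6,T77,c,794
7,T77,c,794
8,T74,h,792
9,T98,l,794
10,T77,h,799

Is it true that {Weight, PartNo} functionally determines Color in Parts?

(Weight=T74, PartNo=792): rows 1, 8 → Color = h, h ✓
(Weight=T98, PartNo=794): rows 2, 9 → Color takes values {k, l} — violation
(Weight=T74, PartNo=799): row 3 → Color = e ✓
(Weight=T77, PartNo=794): rows 4, 5, 6, 7 → Color = c, c, c, c ✓
(Weight=T77, PartNo=799): row 10 → Color = h ✓
Two rows agree on {Weight, PartNo} but differ on Color, so {Weight, PartNo} -> Color does not hold.

No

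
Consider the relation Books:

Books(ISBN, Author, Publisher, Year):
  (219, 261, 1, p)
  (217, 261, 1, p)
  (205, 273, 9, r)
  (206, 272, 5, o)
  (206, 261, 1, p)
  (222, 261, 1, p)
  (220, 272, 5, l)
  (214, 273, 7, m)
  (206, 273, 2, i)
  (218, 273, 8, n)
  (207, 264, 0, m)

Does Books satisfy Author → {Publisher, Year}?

No

Author=261: 4 rows → {Publisher,Year} = (1, p), (1, p), (1, p), (1, p) ✓
Author=273: 4 rows → {Publisher,Year} takes values {(9, r), (7, m), (2, i), (8, n)} — violation
Author=272: 2 rows → {Publisher,Year} takes values {(5, o), (5, l)} — violation
Author=264: 1 row → {Publisher,Year} = (0, m) ✓
Two rows agree on Author but differ on {Publisher, Year}, so Author → {Publisher, Year} does not hold.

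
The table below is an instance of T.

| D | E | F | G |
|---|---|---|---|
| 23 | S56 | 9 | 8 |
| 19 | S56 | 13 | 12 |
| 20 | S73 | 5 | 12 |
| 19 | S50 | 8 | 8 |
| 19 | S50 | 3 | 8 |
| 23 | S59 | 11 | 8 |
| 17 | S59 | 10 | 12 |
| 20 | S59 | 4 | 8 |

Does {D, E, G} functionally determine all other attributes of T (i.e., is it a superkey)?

No

Two distinct rows share (D=19, E=S50, G=8), so {D, E, G} does not determine every attribute — not a superkey.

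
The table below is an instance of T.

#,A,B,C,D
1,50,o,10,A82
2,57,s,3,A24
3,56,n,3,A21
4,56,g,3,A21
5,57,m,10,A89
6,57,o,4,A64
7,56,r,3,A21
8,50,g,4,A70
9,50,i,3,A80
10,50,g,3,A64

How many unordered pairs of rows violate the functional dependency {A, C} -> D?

1

(A=56, C=3): all 3 rows agree on D — 0 pairs.
(A=50, C=3): violating pairs (9,10) — 1 pair.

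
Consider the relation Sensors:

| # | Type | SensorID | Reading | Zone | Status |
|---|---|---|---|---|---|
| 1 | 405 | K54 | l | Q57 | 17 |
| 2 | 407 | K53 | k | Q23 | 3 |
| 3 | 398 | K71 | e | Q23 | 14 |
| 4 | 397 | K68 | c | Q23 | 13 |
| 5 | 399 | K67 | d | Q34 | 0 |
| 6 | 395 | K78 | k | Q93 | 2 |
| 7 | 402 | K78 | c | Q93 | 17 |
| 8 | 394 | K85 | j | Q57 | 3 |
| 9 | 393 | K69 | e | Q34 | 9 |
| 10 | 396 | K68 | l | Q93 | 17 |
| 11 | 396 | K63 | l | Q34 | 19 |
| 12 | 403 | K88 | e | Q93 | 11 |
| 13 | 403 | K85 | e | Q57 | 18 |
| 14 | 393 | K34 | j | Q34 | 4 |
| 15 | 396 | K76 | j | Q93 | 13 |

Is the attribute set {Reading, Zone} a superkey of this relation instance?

Yes

All 15 rows have distinct {Reading, Zone} values, so {Reading, Zone} → (all attributes) holds and {Reading, Zone} is a superkey.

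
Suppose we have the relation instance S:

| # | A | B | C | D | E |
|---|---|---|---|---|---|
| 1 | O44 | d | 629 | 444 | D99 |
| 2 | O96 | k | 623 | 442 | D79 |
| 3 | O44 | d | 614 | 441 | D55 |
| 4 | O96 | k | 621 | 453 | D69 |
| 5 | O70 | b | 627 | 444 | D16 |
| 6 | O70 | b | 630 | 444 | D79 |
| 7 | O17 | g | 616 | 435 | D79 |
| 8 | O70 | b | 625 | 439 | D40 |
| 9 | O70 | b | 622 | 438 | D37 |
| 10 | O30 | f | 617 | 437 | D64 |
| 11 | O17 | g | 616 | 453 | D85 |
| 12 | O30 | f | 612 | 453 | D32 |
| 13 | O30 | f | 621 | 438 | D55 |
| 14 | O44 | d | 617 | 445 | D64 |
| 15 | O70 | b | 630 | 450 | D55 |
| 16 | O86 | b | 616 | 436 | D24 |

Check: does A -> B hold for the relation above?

Yes

A=O44: rows 1, 3, 14 → B = d, d, d ✓
A=O96: rows 2, 4 → B = k, k ✓
A=O70: rows 5, 6, 8, 9, 15 → B = b, b, b, b, b ✓
A=O17: rows 7, 11 → B = g, g ✓
A=O30: rows 10, 12, 13 → B = f, f, f ✓
A=O86: row 16 → B = b ✓
Every A value is associated with a single B value, so A -> B holds.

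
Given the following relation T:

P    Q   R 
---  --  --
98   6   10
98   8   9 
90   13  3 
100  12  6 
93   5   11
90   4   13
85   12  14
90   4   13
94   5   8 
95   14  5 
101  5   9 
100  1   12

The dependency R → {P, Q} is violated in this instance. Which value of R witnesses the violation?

9

R=10: 1 row → {P,Q} = (98, 6) ✓
R=9: 2 rows → {P,Q} takes values {(98, 8), (101, 5)} — violation
R=3: 1 row → {P,Q} = (90, 13) ✓
R=6: 1 row → {P,Q} = (100, 12) ✓
R=11: 1 row → {P,Q} = (93, 5) ✓
R=13: 2 rows → {P,Q} = (90, 4), (90, 4) ✓
R=14: 1 row → {P,Q} = (85, 12) ✓
R=8: 1 row → {P,Q} = (94, 5) ✓
R=5: 1 row → {P,Q} = (95, 14) ✓
R=12: 1 row → {P,Q} = (100, 1) ✓
The only R value with inconsistent RHS is R=9.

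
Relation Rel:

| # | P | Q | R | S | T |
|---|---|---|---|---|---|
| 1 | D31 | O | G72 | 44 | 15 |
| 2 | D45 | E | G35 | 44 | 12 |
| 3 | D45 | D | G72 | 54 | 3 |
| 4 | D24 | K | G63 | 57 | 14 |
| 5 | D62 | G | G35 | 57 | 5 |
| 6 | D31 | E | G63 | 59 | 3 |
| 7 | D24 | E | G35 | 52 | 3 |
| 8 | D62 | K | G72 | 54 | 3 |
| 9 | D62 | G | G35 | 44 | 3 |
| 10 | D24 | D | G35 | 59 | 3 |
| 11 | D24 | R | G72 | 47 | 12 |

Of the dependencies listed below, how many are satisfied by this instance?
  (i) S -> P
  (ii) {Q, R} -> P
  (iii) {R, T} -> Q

0

(i) S -> P: S=44: rows 1, 2, 9 → P takes values {D31, D45, D62} — violation; S=54: rows 3, 8 → P takes values {D45, D62} — violation; S=57: rows 4, 5 → P takes values {D24, D62} — violation; S=59: rows 6, 10 → P takes values {D31, D24} — violation — fails.
(ii) {Q, R} -> P: (Q=E, R=G35): rows 2, 7 → P takes values {D45, D24} — violation — fails.
(iii) {R, T} -> Q: (R=G72, T=3): rows 3, 8 → Q takes values {D, K} — violation; (R=G35, T=3): rows 7, 9, 10 → Q takes values {E, G, D} — violation — fails.
None of the 3 dependencies hold.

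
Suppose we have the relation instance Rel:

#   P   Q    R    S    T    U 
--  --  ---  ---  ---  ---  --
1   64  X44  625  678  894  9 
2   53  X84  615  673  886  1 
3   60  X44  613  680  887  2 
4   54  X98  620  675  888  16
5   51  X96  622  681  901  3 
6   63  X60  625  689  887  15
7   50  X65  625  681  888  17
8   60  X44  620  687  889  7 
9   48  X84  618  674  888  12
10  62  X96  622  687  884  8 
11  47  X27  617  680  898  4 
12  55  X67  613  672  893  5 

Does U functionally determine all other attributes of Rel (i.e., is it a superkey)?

Yes

All 12 rows have distinct U values, so U → (all attributes) holds and U is a superkey.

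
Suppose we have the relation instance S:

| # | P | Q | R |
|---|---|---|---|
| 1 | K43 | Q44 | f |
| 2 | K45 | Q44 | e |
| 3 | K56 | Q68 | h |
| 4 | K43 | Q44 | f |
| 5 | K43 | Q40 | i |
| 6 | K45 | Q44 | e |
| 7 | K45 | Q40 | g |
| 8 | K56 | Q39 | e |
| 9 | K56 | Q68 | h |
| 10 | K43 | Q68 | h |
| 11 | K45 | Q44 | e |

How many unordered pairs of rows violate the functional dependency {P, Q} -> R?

(P=K43, Q=Q44): all 2 rows agree on R — 0 pairs.
(P=K45, Q=Q44): all 3 rows agree on R — 0 pairs.
(P=K56, Q=Q68): all 2 rows agree on R — 0 pairs.

0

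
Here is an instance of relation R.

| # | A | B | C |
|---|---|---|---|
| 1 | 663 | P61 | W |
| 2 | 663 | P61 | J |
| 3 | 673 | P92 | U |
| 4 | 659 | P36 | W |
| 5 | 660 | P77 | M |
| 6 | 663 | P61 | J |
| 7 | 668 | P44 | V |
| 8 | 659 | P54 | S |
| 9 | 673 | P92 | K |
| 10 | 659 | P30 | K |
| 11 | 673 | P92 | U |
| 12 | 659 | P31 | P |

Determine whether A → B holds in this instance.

No

A=663: rows 1, 2, 6 → B = P61, P61, P61 ✓
A=673: rows 3, 9, 11 → B = P92, P92, P92 ✓
A=659: rows 4, 8, 10, 12 → B takes values {P36, P54, P30, P31} — violation
A=660: row 5 → B = P77 ✓
A=668: row 7 → B = P44 ✓
Two rows agree on A but differ on B, so A → B does not hold.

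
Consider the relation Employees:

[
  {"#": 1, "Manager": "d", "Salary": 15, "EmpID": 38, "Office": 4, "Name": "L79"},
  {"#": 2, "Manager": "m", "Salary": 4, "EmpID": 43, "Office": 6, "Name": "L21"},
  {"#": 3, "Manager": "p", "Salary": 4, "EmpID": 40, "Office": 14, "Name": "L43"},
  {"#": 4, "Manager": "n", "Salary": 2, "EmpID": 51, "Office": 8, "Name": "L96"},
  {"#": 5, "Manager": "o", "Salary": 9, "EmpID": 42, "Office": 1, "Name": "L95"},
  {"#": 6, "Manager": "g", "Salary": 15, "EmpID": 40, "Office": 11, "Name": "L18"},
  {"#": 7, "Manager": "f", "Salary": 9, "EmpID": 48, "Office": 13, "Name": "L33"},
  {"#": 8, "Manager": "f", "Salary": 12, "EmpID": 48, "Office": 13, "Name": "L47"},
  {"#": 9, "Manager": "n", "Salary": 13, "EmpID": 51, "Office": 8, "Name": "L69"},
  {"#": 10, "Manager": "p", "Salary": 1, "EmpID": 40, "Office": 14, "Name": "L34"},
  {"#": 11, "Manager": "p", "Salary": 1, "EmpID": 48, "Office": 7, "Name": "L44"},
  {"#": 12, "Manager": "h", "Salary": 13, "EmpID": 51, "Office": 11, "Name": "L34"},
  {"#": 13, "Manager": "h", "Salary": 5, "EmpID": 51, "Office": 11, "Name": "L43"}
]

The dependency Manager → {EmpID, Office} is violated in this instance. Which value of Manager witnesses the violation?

Manager=d: row 1 → {EmpID,Office} = (38, 4) ✓
Manager=m: row 2 → {EmpID,Office} = (43, 6) ✓
Manager=p: rows 3, 10, 11 → {EmpID,Office} takes values {(40, 14), (48, 7)} — violation
Manager=n: rows 4, 9 → {EmpID,Office} = (51, 8), (51, 8) ✓
Manager=o: row 5 → {EmpID,Office} = (42, 1) ✓
Manager=g: row 6 → {EmpID,Office} = (40, 11) ✓
Manager=f: rows 7, 8 → {EmpID,Office} = (48, 13), (48, 13) ✓
Manager=h: rows 12, 13 → {EmpID,Office} = (51, 11), (51, 11) ✓
The only Manager value with inconsistent RHS is Manager=p.

p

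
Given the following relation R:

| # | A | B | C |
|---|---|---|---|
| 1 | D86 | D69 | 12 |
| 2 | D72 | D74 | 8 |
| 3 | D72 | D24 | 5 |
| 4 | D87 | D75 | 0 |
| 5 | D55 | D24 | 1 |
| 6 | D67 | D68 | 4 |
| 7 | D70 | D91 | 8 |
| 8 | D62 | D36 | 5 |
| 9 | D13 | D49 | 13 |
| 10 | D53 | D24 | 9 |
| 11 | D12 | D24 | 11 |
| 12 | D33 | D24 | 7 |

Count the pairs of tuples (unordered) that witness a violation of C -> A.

C=8: violating pairs (2,7) — 1 pair.
C=5: violating pairs (3,8) — 1 pair.

2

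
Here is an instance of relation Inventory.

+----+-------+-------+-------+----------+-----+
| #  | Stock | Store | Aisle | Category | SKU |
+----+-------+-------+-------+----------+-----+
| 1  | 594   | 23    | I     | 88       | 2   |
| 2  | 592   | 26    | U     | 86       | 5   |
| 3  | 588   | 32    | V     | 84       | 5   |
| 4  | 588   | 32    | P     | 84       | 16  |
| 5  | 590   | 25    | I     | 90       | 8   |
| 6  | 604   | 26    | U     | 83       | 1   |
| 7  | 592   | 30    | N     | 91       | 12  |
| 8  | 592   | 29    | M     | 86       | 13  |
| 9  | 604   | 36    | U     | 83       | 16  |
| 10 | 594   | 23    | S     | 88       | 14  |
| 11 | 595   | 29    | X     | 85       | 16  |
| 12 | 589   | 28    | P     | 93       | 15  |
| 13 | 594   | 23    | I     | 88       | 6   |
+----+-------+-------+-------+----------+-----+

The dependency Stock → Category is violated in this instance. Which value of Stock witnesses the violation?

592

Stock=594: rows 1, 10, 13 → Category = 88, 88, 88 ✓
Stock=592: rows 2, 7, 8 → Category takes values {86, 91} — violation
Stock=588: rows 3, 4 → Category = 84, 84 ✓
Stock=590: row 5 → Category = 90 ✓
Stock=604: rows 6, 9 → Category = 83, 83 ✓
Stock=595: row 11 → Category = 85 ✓
Stock=589: row 12 → Category = 93 ✓
The only Stock value with inconsistent Category is Stock=592.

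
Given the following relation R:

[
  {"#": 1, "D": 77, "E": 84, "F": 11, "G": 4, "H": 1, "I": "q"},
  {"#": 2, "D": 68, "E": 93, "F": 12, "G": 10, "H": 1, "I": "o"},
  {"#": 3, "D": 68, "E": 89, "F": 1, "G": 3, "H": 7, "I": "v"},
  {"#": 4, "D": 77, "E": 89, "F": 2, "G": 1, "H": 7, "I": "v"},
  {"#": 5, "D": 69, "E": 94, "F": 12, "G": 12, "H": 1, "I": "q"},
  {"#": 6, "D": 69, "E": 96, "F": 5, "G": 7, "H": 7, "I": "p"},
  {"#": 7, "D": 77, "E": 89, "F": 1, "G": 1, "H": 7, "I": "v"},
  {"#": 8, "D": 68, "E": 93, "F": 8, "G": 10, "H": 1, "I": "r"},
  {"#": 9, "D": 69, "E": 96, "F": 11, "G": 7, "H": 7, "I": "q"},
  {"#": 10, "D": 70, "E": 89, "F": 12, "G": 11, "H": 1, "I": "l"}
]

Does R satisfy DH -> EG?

Yes

(D=77, H=1): row 1 → {E,G} = (84, 4) ✓
(D=68, H=1): rows 2, 8 → {E,G} = (93, 10), (93, 10) ✓
(D=68, H=7): row 3 → {E,G} = (89, 3) ✓
(D=77, H=7): rows 4, 7 → {E,G} = (89, 1), (89, 1) ✓
(D=69, H=1): row 5 → {E,G} = (94, 12) ✓
(D=69, H=7): rows 6, 9 → {E,G} = (96, 7), (96, 7) ✓
(D=70, H=1): row 10 → {E,G} = (89, 11) ✓
Every DH value is associated with a single EG value, so DH -> EG holds.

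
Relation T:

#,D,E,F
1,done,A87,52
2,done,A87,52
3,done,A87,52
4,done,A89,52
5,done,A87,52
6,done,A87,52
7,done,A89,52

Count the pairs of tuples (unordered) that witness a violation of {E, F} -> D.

0

(E=A87, F=52): all 5 rows agree on D — 0 pairs.
(E=A89, F=52): all 2 rows agree on D — 0 pairs.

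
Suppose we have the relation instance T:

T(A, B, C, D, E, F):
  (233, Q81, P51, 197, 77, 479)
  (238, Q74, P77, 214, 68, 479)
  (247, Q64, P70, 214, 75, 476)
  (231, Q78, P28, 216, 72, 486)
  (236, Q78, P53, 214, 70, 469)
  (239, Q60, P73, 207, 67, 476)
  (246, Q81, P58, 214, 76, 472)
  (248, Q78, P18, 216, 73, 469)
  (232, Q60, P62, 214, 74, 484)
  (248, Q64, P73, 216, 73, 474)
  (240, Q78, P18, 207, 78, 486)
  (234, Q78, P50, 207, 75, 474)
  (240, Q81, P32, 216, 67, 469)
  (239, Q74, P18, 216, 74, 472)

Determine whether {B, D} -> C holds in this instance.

No

(B=Q81, D=197): 1 row → C = P51 ✓
(B=Q74, D=214): 1 row → C = P77 ✓
(B=Q64, D=214): 1 row → C = P70 ✓
(B=Q78, D=216): 2 rows → C takes values {P28, P18} — violation
(B=Q78, D=214): 1 row → C = P53 ✓
(B=Q60, D=207): 1 row → C = P73 ✓
(B=Q81, D=214): 1 row → C = P58 ✓
(B=Q60, D=214): 1 row → C = P62 ✓
(B=Q64, D=216): 1 row → C = P73 ✓
(B=Q78, D=207): 2 rows → C takes values {P18, P50} — violation
(B=Q81, D=216): 1 row → C = P32 ✓
(B=Q74, D=216): 1 row → C = P18 ✓
Two rows agree on {B, D} but differ on C, so {B, D} -> C does not hold.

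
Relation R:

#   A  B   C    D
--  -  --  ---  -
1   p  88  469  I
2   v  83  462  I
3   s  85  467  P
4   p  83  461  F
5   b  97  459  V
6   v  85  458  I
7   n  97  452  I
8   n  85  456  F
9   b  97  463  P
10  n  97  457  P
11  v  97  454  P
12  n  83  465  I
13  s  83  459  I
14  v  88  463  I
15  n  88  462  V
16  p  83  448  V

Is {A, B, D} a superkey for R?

All 16 rows have distinct {A, B, D} values, so {A, B, D} → (all attributes) holds and {A, B, D} is a superkey.

Yes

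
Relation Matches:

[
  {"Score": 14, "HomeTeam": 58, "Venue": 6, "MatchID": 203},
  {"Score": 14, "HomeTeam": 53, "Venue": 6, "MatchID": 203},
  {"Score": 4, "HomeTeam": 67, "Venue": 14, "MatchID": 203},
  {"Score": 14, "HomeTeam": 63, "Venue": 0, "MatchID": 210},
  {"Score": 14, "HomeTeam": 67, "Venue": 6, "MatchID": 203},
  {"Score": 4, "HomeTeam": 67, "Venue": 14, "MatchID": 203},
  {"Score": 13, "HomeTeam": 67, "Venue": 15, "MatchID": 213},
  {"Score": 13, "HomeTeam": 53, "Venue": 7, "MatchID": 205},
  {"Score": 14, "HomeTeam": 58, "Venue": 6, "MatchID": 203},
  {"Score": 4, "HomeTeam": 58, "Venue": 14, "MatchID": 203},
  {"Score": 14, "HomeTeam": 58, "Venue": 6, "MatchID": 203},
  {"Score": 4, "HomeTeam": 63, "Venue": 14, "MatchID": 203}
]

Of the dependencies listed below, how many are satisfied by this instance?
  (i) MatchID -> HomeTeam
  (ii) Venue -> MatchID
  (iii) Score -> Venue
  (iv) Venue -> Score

2

(i) MatchID -> HomeTeam: MatchID=203: 9 rows → HomeTeam takes values {58, 53, 67, 63} — violation — fails.
(ii) Venue -> MatchID: every LHS value maps to a single RHS value — holds.
(iii) Score -> Venue: Score=14: 6 rows → Venue takes values {6, 0} — violation; Score=13: 2 rows → Venue takes values {15, 7} — violation — fails.
(iv) Venue -> Score: every LHS value maps to a single RHS value — holds.
2 of the 4 dependencies hold.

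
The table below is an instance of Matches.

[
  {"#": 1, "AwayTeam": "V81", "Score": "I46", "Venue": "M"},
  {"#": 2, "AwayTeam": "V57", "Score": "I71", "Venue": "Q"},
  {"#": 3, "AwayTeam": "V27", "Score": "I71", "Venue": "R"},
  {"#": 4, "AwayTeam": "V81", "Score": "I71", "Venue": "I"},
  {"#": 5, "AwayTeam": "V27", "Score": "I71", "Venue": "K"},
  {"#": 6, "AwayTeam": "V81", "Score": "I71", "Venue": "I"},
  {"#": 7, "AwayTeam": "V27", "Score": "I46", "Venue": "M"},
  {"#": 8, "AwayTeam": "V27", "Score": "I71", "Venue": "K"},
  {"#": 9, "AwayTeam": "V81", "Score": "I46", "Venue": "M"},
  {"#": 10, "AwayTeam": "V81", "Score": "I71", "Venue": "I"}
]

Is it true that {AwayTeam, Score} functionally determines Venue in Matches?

No

(AwayTeam=V81, Score=I46): rows 1, 9 → Venue = M, M ✓
(AwayTeam=V57, Score=I71): row 2 → Venue = Q ✓
(AwayTeam=V27, Score=I71): rows 3, 5, 8 → Venue takes values {R, K} — violation
(AwayTeam=V81, Score=I71): rows 4, 6, 10 → Venue = I, I, I ✓
(AwayTeam=V27, Score=I46): row 7 → Venue = M ✓
Two rows agree on {AwayTeam, Score} but differ on Venue, so {AwayTeam, Score} -> Venue does not hold.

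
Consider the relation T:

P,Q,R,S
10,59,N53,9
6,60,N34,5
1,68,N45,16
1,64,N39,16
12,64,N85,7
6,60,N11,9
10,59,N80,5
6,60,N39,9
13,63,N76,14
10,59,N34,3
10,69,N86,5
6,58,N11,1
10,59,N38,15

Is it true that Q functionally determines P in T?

No

Q=59: 4 rows → P = 10, 10, 10, 10 ✓
Q=60: 3 rows → P = 6, 6, 6 ✓
Q=68: 1 row → P = 1 ✓
Q=64: 2 rows → P takes values {1, 12} — violation
Q=63: 1 row → P = 13 ✓
Q=69: 1 row → P = 10 ✓
Q=58: 1 row → P = 6 ✓
Two rows agree on Q but differ on P, so Q → P does not hold.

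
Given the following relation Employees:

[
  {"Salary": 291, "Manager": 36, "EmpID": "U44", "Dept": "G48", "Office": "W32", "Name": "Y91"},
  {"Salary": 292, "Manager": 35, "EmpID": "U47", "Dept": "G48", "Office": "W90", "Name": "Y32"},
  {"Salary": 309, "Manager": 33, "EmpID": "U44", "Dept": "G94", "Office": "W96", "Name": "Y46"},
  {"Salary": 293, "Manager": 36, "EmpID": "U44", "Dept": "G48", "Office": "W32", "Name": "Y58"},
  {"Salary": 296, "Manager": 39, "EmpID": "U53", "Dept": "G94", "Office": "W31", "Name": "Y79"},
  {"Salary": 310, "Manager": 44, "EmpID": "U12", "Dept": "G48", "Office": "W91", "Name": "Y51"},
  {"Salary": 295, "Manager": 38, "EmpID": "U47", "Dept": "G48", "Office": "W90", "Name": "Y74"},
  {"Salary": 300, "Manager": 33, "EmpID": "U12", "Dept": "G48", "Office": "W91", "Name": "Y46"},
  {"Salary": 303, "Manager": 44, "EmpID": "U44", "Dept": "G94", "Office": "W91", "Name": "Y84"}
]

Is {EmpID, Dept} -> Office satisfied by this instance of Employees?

No

(EmpID=U44, Dept=G48): 2 rows → Office = W32, W32 ✓
(EmpID=U47, Dept=G48): 2 rows → Office = W90, W90 ✓
(EmpID=U44, Dept=G94): 2 rows → Office takes values {W96, W91} — violation
(EmpID=U53, Dept=G94): 1 row → Office = W31 ✓
(EmpID=U12, Dept=G48): 2 rows → Office = W91, W91 ✓
Two rows agree on {EmpID, Dept} but differ on Office, so {EmpID, Dept} -> Office does not hold.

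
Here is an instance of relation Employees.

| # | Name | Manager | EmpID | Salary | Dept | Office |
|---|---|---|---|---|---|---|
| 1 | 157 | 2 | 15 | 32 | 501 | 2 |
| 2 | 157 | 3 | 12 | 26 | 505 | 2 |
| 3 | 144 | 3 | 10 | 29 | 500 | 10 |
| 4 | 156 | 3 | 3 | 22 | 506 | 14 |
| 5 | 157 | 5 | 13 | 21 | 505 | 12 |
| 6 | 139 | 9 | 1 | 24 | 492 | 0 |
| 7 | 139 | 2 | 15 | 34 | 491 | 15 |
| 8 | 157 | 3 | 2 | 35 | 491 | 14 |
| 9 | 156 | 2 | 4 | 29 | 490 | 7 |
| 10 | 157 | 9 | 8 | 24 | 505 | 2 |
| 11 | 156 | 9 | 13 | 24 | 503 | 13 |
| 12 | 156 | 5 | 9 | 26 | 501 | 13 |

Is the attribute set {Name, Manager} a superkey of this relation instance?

Rows 2 and 8 have the same {Name, Manager} value (Name=157, Manager=3) but are distinct tuples, so {Name, Manager} does not determine every attribute — not a superkey.

No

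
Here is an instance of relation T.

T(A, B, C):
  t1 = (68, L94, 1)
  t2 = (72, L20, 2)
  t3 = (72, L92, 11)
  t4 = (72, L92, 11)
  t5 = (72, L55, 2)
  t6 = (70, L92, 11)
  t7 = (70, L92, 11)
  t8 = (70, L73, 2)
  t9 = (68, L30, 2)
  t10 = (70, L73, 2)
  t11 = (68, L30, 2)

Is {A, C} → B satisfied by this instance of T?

(A=68, C=1): row 1 → B = L94 ✓
(A=72, C=2): rows 2, 5 → B takes values {L20, L55} — violation
(A=72, C=11): rows 3, 4 → B = L92, L92 ✓
(A=70, C=11): rows 6, 7 → B = L92, L92 ✓
(A=70, C=2): rows 8, 10 → B = L73, L73 ✓
(A=68, C=2): rows 9, 11 → B = L30, L30 ✓
Two rows agree on {A, C} but differ on B, so {A, C} → B does not hold.

No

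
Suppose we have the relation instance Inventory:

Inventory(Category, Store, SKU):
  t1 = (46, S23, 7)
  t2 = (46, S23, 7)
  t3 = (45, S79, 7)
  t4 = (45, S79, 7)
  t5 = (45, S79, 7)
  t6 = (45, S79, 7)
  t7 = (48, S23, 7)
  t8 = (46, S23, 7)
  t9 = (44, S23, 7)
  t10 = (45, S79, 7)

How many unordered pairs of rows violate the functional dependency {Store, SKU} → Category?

7

(Store=S23, SKU=7): violating pairs (1,7), (1,9), (2,7), (2,9), (7,8), (7,9), (8,9) — 7 pairs.
(Store=S79, SKU=7): all 5 rows agree on Category — 0 pairs.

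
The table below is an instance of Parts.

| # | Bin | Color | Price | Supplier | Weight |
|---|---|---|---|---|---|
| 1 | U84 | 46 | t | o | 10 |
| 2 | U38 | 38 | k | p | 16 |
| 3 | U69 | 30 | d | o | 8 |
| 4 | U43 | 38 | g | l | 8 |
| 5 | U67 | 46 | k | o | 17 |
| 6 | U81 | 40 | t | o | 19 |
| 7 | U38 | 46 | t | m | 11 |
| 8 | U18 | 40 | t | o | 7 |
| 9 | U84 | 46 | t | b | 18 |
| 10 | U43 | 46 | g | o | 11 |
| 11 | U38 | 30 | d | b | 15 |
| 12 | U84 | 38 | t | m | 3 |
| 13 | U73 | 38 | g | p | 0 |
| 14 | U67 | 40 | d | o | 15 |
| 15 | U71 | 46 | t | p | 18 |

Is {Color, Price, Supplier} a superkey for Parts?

Rows 6 and 8 have the same {Color, Price, Supplier} value (Color=40, Price=t, Supplier=o) but are distinct tuples, so {Color, Price, Supplier} does not determine every attribute — not a superkey.

No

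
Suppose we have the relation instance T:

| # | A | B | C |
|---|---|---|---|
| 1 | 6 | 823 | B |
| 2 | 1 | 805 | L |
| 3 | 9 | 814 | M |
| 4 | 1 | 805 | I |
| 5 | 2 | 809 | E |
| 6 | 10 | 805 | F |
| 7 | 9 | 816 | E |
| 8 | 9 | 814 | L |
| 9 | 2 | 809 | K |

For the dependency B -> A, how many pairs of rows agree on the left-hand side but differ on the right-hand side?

2

B=805: violating pairs (2,6), (4,6) — 2 pairs.
B=814: all 2 rows agree on A — 0 pairs.
B=809: all 2 rows agree on A — 0 pairs.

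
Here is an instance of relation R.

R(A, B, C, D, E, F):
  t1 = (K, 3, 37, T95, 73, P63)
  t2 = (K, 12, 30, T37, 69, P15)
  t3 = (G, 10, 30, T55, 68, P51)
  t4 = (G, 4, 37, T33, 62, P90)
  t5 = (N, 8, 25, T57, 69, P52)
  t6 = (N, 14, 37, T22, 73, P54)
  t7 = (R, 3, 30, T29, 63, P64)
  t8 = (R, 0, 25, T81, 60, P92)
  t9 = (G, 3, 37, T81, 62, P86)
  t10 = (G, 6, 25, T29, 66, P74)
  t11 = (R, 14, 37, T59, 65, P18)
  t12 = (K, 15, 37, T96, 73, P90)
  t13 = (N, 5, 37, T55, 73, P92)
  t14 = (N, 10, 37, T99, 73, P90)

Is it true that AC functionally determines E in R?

(A=K, C=37): rows 1, 12 → E = 73, 73 ✓
(A=K, C=30): row 2 → E = 69 ✓
(A=G, C=30): row 3 → E = 68 ✓
(A=G, C=37): rows 4, 9 → E = 62, 62 ✓
(A=N, C=25): row 5 → E = 69 ✓
(A=N, C=37): rows 6, 13, 14 → E = 73, 73, 73 ✓
(A=R, C=30): row 7 → E = 63 ✓
(A=R, C=25): row 8 → E = 60 ✓
(A=G, C=25): row 10 → E = 66 ✓
(A=R, C=37): row 11 → E = 65 ✓
Every AC value is associated with a single E value, so AC -> E holds.

Yes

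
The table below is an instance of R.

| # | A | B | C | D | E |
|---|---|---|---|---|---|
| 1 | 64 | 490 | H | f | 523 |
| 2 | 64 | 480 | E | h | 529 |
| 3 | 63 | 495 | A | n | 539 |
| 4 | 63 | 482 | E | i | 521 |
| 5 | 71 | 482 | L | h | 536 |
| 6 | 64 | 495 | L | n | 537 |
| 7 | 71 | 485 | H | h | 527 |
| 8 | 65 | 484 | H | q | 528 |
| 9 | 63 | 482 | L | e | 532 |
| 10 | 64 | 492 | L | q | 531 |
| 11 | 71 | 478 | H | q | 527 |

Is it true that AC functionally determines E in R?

No

(A=64, C=H): row 1 → E = 523 ✓
(A=64, C=E): row 2 → E = 529 ✓
(A=63, C=A): row 3 → E = 539 ✓
(A=63, C=E): row 4 → E = 521 ✓
(A=71, C=L): row 5 → E = 536 ✓
(A=64, C=L): rows 6, 10 → E takes values {537, 531} — violation
(A=71, C=H): rows 7, 11 → E = 527, 527 ✓
(A=65, C=H): row 8 → E = 528 ✓
(A=63, C=L): row 9 → E = 532 ✓
Two rows agree on AC but differ on E, so AC → E does not hold.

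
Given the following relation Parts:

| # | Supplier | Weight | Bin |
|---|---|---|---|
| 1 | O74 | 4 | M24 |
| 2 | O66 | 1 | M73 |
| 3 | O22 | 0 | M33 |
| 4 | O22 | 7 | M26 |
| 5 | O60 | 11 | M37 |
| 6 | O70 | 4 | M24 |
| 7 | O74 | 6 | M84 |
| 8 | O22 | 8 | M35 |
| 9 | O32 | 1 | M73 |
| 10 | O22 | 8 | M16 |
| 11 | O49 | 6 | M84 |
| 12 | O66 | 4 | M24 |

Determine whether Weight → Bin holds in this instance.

Weight=4: rows 1, 6, 12 → Bin = M24, M24, M24 ✓
Weight=1: rows 2, 9 → Bin = M73, M73 ✓
Weight=0: row 3 → Bin = M33 ✓
Weight=7: row 4 → Bin = M26 ✓
Weight=11: row 5 → Bin = M37 ✓
Weight=6: rows 7, 11 → Bin = M84, M84 ✓
Weight=8: rows 8, 10 → Bin takes values {M35, M16} — violation
Two rows agree on Weight but differ on Bin, so Weight → Bin does not hold.

No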